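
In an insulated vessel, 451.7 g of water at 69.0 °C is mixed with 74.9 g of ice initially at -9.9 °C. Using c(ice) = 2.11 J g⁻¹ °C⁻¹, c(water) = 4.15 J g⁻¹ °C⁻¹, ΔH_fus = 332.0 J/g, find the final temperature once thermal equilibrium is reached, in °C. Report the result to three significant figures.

T_f = 47.1 °C

Heat to bring ice to 0 °C and melt it: q₁ = 74.9×2.11×9.9 + 74.9×332.0 = 26431 J
Heat the water can supply cooling to 0 °C: 451.7×4.15×69.0 = 129344 J > q₁, so all ice melts.
Energy balance: 451.7×4.15×(69.0 − T) = 26431 + 74.9×4.15×(T − 0)
1874.555(69.0 − T) = 26431 + 310.835 T
129344 − 26431 = 2185.390 T
T = 102913 / 2185.390 = 47.09 °C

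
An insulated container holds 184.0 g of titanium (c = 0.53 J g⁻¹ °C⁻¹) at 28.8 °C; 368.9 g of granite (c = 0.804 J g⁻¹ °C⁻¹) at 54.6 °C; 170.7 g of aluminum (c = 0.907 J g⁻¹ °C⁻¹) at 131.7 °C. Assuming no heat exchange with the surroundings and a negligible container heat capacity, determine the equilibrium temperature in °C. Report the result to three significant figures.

T_f = 71.8 °C

Σ mᵢcᵢ(T − Tᵢ) = 0  ⇒  T = Σ mᵢcᵢTᵢ / Σ mᵢcᵢ
Σ mᵢcᵢ = 184.0×0.53 + 368.9×0.804 + 170.7×0.907 = 548.9405
Σ mᵢcᵢTᵢ = 97.52×28.8 + 296.5956×54.6 + 154.8249×131.7 = 39393
T = 39393 / 548.9405 = 71.76 °C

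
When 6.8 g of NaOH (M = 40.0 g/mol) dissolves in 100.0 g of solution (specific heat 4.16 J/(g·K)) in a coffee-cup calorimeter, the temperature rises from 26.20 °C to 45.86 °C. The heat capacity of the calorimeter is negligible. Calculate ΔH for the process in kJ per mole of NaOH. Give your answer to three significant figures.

ΔH = -48.1 kJ/mol

|ΔT| = |45.86 − 26.20| = 19.66 °C
|q_surr| = (100.0 × 4.16) × 19.66 = 416 × 19.66 = 8179 J
n(NaOH) = 6.8 / 40.0 = 0.1700 mol
Temperature rose, so q_rxn = −|q_surr| = -8.179 kJ
ΔH = q_rxn / n = -48.11 kJ/mol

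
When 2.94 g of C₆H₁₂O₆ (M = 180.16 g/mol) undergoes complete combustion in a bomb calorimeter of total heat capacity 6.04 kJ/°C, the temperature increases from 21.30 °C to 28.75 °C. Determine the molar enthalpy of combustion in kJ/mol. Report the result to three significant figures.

ΔT = 28.75 − 21.30 = 7.45 °C
q_cal = C_cal × ΔT = 6.04 × 7.45 = 44.998 kJ
n = 2.94 / 180.16 = 0.01632 mol
q_rxn = −q_cal = -44.998 kJ
ΔH = -44.998 / 0.01632 = -2757 kJ/mol

ΔH = -2760 kJ/mol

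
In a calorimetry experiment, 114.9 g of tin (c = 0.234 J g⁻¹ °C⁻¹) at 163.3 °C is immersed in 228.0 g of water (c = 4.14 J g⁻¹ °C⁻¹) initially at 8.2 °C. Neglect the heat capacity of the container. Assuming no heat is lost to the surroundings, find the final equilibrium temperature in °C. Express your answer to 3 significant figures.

Heat lost by tin = heat gained by water.
(114.9)(0.234)(163.3 − T) = (228.0)(4.14)(T − 8.2)
26.8866 (163.3 − T) = 943.92 (T − 8.2)
4390.6 − 26.8866 T = 943.92 T − 7740.1
12130.7 = 970.8066 T
T = 12.50 °C

T_f = 12.5 °C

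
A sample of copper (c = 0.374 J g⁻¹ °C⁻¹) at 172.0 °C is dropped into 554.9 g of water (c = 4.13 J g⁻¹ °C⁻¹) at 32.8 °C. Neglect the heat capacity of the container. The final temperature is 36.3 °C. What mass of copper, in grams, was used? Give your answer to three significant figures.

q_gained = (554.9 × 4.13) × (36.3 − 32.8) = 8021 J
q_lost = m × 0.374 × (172.0 − 36.3) = 50.7518 m
m = 8021 / 50.7518 = 158 g

m = 158 g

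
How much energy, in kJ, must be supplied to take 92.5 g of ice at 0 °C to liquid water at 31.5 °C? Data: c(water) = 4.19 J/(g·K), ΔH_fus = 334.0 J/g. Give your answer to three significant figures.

q = 43.1 kJ

q1 (melt at 0 °C): 92.5 × 334.0 = 30895 J
q2 (heat water 0.0→31.5 °C): 92.5 × 4.19 × 31.5 = 12209 J
Total: 30895 + 12209 = 43104 J = 43.1 kJ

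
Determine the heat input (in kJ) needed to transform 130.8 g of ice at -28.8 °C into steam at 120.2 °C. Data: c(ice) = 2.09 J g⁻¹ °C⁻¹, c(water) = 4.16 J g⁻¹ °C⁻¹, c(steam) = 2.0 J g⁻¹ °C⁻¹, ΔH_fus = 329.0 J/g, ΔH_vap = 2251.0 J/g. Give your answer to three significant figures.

q1 (heat ice -28.8→0.0 °C): 130.8 × 2.09 × 28.8 = 7873 J
q2 (melt at 0 °C): 130.8 × 329.0 = 43033 J
q3 (heat water 0.0→100.0 °C): 130.8 × 4.16 × 100.0 = 54413 J
q4 (vaporize at 100 °C): 130.8 × 2251.0 = 294431 J
q5 (heat steam 100.0→120.2 °C): 130.8 × 2.0 × 20.2 = 5284 J
Total: 7873 + 43033 + 54413 + 294431 + 5284 = 405034 J = 405 kJ

q = 405 kJ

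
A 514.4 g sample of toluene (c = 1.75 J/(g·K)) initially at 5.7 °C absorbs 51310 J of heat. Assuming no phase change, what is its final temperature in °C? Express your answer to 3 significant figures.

ΔT = q / (m c) = 51310 / (514.4 × 1.75) = 57.00 °C
T_f = 5.7 + 57.00 = 62.70 °C

T_f = 62.7 °C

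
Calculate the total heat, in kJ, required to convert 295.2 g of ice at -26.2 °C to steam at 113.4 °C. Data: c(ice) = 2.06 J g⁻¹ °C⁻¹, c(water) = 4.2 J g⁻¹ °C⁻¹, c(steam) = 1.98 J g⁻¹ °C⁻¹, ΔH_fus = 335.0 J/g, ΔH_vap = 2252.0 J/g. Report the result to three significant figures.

q1 (heat ice -26.2→0.0 °C): 295.2 × 2.06 × 26.2 = 15933 J
q2 (melt at 0 °C): 295.2 × 335.0 = 98892 J
q3 (heat water 0.0→100.0 °C): 295.2 × 4.2 × 100.0 = 123984 J
q4 (vaporize at 100 °C): 295.2 × 2252.0 = 664790 J
q5 (heat steam 100.0→113.4 °C): 295.2 × 1.98 × 13.4 = 7832 J
Total: 15933 + 98892 + 123984 + 664790 + 7832 = 911431 J = 911 kJ

q = 911 kJ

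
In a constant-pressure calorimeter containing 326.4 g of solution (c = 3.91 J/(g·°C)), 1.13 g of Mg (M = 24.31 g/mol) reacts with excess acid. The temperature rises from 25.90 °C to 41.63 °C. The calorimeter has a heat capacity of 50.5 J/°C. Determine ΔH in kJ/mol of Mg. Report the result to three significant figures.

|ΔT| = |41.63 − 25.90| = 15.73 °C
|q_surr| = (326.4 × 3.91 + 50.5) × 15.73 = 1326.724 × 15.73 = 20870 J
n(Mg) = 1.13 / 24.31 = 0.04648 mol
Temperature rose, so q_rxn = −|q_surr| = -20.87 kJ
ΔH = q_rxn / n = -449.0 kJ/mol

ΔH = -449 kJ/mol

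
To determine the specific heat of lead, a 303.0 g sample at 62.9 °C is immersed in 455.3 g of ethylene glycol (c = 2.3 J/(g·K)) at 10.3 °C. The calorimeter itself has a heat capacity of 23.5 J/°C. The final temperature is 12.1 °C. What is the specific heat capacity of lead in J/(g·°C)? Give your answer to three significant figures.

c = 0.125 J/(g·°C)

q_gained = (455.3 × 2.3 + 23.5) × (12.1 − 10.3) = 1927 J
q_lost = 303.0 × c × (62.9 − 12.1) = 15392.4 c
Set equal: c = 1927 / 15392.4 = 0.125 J/(g·°C)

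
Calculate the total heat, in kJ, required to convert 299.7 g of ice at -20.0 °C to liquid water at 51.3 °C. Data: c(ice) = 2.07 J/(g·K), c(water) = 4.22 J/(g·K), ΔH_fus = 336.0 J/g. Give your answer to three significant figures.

q1 (heat ice -20.0→0.0 °C): 299.7 × 2.07 × 20.0 = 12408 J
q2 (melt at 0 °C): 299.7 × 336.0 = 100699 J
q3 (heat water 0.0→51.3 °C): 299.7 × 4.22 × 51.3 = 64881 J
Total: 12408 + 100699 + 64881 = 177988 J = 178 kJ

q = 178 kJ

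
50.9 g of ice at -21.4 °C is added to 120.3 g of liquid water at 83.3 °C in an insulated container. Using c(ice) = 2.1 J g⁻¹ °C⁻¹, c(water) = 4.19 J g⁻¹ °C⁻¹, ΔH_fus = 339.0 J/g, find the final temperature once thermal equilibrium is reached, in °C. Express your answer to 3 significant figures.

Heat to bring ice to 0 °C and melt it: q₁ = 50.9×2.1×21.4 + 50.9×339.0 = 19543 J
Heat the water can supply cooling to 0 °C: 120.3×4.19×83.3 = 41987.9 J > q₁, so all ice melts.
Energy balance: 120.3×4.19×(83.3 − T) = 19543 + 50.9×4.19×(T − 0)
504.057(83.3 − T) = 19543 + 213.271 T
41987.9 − 19543 = 717.328 T
T = 22444.9 / 717.328 = 31.29 °C

T_f = 31.3 °C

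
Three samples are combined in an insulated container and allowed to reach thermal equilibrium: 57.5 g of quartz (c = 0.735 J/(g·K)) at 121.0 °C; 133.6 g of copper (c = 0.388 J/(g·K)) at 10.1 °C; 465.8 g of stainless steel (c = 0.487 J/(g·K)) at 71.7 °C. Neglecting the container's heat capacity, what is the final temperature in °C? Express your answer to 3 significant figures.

Σ mᵢcᵢ(T − Tᵢ) = 0  ⇒  T = Σ mᵢcᵢTᵢ / Σ mᵢcᵢ
Σ mᵢcᵢ = 57.5×0.735 + 133.6×0.388 + 465.8×0.487 = 320.9439
Σ mᵢcᵢTᵢ = 42.2625×121.0 + 51.8368×10.1 + 226.8446×71.7 = 21902
T = 21902 / 320.9439 = 68.24 °C

T_f = 68.2 °C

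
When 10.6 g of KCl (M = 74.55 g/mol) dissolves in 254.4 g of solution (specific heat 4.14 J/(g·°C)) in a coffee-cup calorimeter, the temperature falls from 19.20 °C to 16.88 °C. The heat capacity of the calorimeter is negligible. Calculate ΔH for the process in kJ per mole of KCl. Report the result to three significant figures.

|ΔT| = |16.88 − 19.20| = 2.32 °C
|q_surr| = (254.4 × 4.14) × 2.32 = 1053.216 × 2.32 = 2443 J
n(KCl) = 10.6 / 74.55 = 0.1422 mol
Temperature fell, so q_rxn = +|q_surr| = 2.443 kJ
ΔH = q_rxn / n = 17.18 kJ/mol

ΔH = 17.2 kJ/mol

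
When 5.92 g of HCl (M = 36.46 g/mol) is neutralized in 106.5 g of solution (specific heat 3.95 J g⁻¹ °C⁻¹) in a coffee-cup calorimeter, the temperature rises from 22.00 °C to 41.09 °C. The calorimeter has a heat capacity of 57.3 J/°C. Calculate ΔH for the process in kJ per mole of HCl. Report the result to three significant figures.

|ΔT| = |41.09 − 22.00| = 19.09 °C
|q_surr| = (106.5 × 3.95 + 57.3) × 19.09 = 477.975 × 19.09 = 9125 J
n(HCl) = 5.92 / 36.46 = 0.1624 mol
Temperature rose, so q_rxn = −|q_surr| = -9.125 kJ
ΔH = q_rxn / n = -56.19 kJ/mol

ΔH = -56.2 kJ/mol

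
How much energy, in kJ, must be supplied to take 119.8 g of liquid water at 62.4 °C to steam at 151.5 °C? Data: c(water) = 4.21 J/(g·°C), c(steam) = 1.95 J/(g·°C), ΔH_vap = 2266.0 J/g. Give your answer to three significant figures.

q1 (heat water 62.4→100.0 °C): 119.8 × 4.21 × 37.6 = 18964 J
q2 (vaporize at 100 °C): 119.8 × 2266.0 = 271467 J
q3 (heat steam 100.0→151.5 °C): 119.8 × 1.95 × 51.5 = 12031 J
Total: 18964 + 271467 + 12031 = 302462 J = 302 kJ

q = 302 kJ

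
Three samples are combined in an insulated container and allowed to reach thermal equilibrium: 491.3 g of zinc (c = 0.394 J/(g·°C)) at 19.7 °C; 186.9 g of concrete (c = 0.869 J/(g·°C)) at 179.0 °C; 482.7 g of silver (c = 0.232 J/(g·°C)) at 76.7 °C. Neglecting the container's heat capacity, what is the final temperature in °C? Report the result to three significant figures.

Σ mᵢcᵢ(T − Tᵢ) = 0  ⇒  T = Σ mᵢcᵢTᵢ / Σ mᵢcᵢ
Σ mᵢcᵢ = 491.3×0.394 + 186.9×0.869 + 482.7×0.232 = 467.9747
Σ mᵢcᵢTᵢ = 193.5722×19.7 + 162.4161×179.0 + 111.9864×76.7 = 41475
T = 41475 / 467.9747 = 88.63 °C

T_f = 88.6 °C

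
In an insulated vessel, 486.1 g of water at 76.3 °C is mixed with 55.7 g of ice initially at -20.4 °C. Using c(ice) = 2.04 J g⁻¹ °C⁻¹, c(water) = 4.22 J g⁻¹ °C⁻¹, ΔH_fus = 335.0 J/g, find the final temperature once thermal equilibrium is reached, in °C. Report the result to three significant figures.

T_f = 59.3 °C

Heat to bring ice to 0 °C and melt it: q₁ = 55.7×2.04×20.4 + 55.7×335.0 = 20978 J
Heat the water can supply cooling to 0 °C: 486.1×4.22×76.3 = 156517 J > q₁, so all ice melts.
Energy balance: 486.1×4.22×(76.3 − T) = 20978 + 55.7×4.22×(T − 0)
2051.342(76.3 − T) = 20978 + 235.054 T
156517 − 20978 = 2286.396 T
T = 135539 / 2286.396 = 59.28 °C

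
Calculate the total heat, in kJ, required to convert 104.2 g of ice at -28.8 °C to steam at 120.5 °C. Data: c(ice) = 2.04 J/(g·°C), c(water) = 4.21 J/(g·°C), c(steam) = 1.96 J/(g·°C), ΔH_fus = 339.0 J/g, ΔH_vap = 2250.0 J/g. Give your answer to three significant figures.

q1 (heat ice -28.8→0.0 °C): 104.2 × 2.04 × 28.8 = 6122 J
q2 (melt at 0 °C): 104.2 × 339.0 = 35324 J
q3 (heat water 0.0→100.0 °C): 104.2 × 4.21 × 100.0 = 43868 J
q4 (vaporize at 100 °C): 104.2 × 2250.0 = 234450 J
q5 (heat steam 100.0→120.5 °C): 104.2 × 1.96 × 20.5 = 4187 J
Total: 6122 + 35324 + 43868 + 234450 + 4187 = 323951 J = 324 kJ

q = 324 kJ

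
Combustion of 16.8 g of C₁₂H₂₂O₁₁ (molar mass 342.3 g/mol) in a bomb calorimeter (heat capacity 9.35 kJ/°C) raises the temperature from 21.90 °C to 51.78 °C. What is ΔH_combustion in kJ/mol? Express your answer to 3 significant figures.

ΔH = -5690 kJ/mol

ΔT = 51.78 − 21.90 = 29.88 °C
q_cal = C_cal × ΔT = 9.35 × 29.88 = 279.378 kJ
n = 16.8 / 342.3 = 0.04908 mol
q_rxn = −q_cal = -279.378 kJ
ΔH = -279.378 / 0.04908 = -5692 kJ/mol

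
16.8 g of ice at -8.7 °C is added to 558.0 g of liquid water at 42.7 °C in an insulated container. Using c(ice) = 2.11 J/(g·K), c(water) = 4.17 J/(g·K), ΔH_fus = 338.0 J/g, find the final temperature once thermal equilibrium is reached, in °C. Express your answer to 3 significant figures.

Heat to bring ice to 0 °C and melt it: q₁ = 16.8×2.11×8.7 + 16.8×338.0 = 5986.8 J
Heat the water can supply cooling to 0 °C: 558.0×4.17×42.7 = 99356.9 J > q₁, so all ice melts.
Energy balance: 558.0×4.17×(42.7 − T) = 5986.8 + 16.8×4.17×(T − 0)
2326.86(42.7 − T) = 5986.8 + 70.056 T
99356.9 − 5986.8 = 2396.916 T
T = 93370.1 / 2396.916 = 38.95 °C

T_f = 39.0 °C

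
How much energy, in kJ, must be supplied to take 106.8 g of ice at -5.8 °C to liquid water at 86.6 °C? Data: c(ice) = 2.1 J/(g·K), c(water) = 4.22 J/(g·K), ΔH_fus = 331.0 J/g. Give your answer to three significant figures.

q = 75.7 kJ

q1 (heat ice -5.8→0.0 °C): 106.8 × 2.1 × 5.8 = 1301 J
q2 (melt at 0 °C): 106.8 × 331.0 = 35351 J
q3 (heat water 0.0→86.6 °C): 106.8 × 4.22 × 86.6 = 39030 J
Total: 1301 + 35351 + 39030 = 75682 J = 75.7 kJ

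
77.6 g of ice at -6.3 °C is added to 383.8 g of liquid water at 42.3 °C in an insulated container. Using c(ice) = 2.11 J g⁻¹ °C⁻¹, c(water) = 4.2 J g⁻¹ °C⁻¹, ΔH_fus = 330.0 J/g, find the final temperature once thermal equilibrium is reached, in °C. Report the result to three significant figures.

Heat to bring ice to 0 °C and melt it: q₁ = 77.6×2.11×6.3 + 77.6×330.0 = 26640 J
Heat the water can supply cooling to 0 °C: 383.8×4.2×42.3 = 68185.9 J > q₁, so all ice melts.
Energy balance: 383.8×4.2×(42.3 − T) = 26640 + 77.6×4.2×(T − 0)
1611.96(42.3 − T) = 26640 + 325.92 T
68185.9 − 26640 = 1937.88 T
T = 41545.9 / 1937.88 = 21.44 °C

T_f = 21.4 °C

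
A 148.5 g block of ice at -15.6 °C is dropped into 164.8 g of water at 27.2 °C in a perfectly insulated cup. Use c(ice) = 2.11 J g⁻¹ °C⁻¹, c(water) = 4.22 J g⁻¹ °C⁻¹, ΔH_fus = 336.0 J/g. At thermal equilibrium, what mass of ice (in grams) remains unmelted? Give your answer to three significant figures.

Heat to warm all ice to 0 °C: 148.5×2.11×15.6 = 4888.0 J
Heat released by water cooling to 0 °C: 164.8×4.22×27.2 = 18916 J
18916 J < 4888.0 + 148.5×336.0 = 54784.0 J, so not all ice melts; final T = 0 °C.
Heat left for melting: 18916 − 4888.0 = 14028.0 J
Mass melted = 14028.0 / 336.0 = 41.75 g
Ice remaining = 148.5 − 41.75 = 106.75 g

m_ice remaining = 107 g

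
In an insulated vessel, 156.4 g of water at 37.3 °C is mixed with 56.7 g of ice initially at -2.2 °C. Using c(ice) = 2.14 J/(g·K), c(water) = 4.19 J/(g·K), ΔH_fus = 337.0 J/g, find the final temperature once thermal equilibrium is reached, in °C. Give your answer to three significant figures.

T_f = 5.68 °C

Heat to bring ice to 0 °C and melt it: q₁ = 56.7×2.14×2.2 + 56.7×337.0 = 19375 J
Heat the water can supply cooling to 0 °C: 156.4×4.19×37.3 = 24443.3 J > q₁, so all ice melts.
Energy balance: 156.4×4.19×(37.3 − T) = 19375 + 56.7×4.19×(T − 0)
655.316(37.3 − T) = 19375 + 237.573 T
24443.3 − 19375 = 892.889 T
T = 5068.3 / 892.889 = 5.676 °C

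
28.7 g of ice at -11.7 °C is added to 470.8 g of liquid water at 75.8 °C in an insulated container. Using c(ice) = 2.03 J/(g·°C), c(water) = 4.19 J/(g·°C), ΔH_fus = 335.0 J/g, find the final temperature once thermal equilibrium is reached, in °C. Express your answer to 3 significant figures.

Heat to bring ice to 0 °C and melt it: q₁ = 28.7×2.03×11.7 + 28.7×335.0 = 10296 J
Heat the water can supply cooling to 0 °C: 470.8×4.19×75.8 = 149527 J > q₁, so all ice melts.
Energy balance: 470.8×4.19×(75.8 − T) = 10296 + 28.7×4.19×(T − 0)
1972.652(75.8 − T) = 10296 + 120.253 T
149527 − 10296 = 2092.905 T
T = 139231 / 2092.905 = 66.53 °C

T_f = 66.5 °C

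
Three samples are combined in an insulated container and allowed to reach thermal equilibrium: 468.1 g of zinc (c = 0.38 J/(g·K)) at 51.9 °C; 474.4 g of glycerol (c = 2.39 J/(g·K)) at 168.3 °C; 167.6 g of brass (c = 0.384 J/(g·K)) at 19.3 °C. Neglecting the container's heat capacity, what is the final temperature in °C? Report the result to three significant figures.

Σ mᵢcᵢ(T − Tᵢ) = 0  ⇒  T = Σ mᵢcᵢTᵢ / Σ mᵢcᵢ
Σ mᵢcᵢ = 468.1×0.38 + 474.4×2.39 + 167.6×0.384 = 1376.0524
Σ mᵢcᵢTᵢ = 177.878×51.9 + 1133.816×168.3 + 64.3584×19.3 = 201300
T = 201300 / 1376.0524 = 146.3 °C

T_f = 146 °C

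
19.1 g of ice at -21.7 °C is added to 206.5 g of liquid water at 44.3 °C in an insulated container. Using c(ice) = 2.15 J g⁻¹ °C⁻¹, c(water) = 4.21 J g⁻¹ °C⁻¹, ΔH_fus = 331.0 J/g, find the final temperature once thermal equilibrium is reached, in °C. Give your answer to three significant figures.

T_f = 33.0 °C

Heat to bring ice to 0 °C and melt it: q₁ = 19.1×2.15×21.7 + 19.1×331.0 = 7213.2 J
Heat the water can supply cooling to 0 °C: 206.5×4.21×44.3 = 38512.9 J > q₁, so all ice melts.
Energy balance: 206.5×4.21×(44.3 − T) = 7213.2 + 19.1×4.21×(T − 0)
869.365(44.3 − T) = 7213.2 + 80.411 T
38512.9 − 7213.2 = 949.776 T
T = 31299.7 / 949.776 = 32.95 °C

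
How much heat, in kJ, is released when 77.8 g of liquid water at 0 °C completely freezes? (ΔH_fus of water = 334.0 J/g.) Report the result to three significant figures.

q = 26.0 kJ

q = m × ΔH_fus = 77.8 × 334.0 = 25990 J = 26.0 kJ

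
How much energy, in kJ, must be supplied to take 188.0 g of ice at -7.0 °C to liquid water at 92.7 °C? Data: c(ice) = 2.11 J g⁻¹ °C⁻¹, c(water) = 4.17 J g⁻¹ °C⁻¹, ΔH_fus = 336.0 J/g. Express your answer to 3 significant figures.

q1 (heat ice -7.0→0.0 °C): 188.0 × 2.11 × 7.0 = 2777 J
q2 (melt at 0 °C): 188.0 × 336.0 = 63168 J
q3 (heat water 0.0→92.7 °C): 188.0 × 4.17 × 92.7 = 72673 J
Total: 2777 + 63168 + 72673 = 138618 J = 139 kJ

q = 139 kJ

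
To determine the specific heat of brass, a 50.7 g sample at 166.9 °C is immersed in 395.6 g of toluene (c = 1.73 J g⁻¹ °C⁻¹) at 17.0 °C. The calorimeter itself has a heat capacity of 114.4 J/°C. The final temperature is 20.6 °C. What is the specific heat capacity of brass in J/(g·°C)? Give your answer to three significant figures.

q_gained = (395.6 × 1.73 + 114.4) × (20.6 − 17.0) = 2876 J
q_lost = 50.7 × c × (166.9 − 20.6) = 7417.41 c
Set equal: c = 2876 / 7417.41 = 0.388 J/(g·°C)

c = 0.388 J/(g·°C)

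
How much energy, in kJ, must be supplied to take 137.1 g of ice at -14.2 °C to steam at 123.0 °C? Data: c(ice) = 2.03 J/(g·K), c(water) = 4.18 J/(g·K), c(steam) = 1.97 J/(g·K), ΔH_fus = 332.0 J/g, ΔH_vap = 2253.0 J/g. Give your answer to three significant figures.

q = 422 kJ

q1 (heat ice -14.2→0.0 °C): 137.1 × 2.03 × 14.2 = 3952 J
q2 (melt at 0 °C): 137.1 × 332.0 = 45517 J
q3 (heat water 0.0→100.0 °C): 137.1 × 4.18 × 100.0 = 57308 J
q4 (vaporize at 100 °C): 137.1 × 2253.0 = 308886 J
q5 (heat steam 100.0→123.0 °C): 137.1 × 1.97 × 23.0 = 6212 J
Total: 3952 + 45517 + 57308 + 308886 + 6212 = 421875 J = 422 kJ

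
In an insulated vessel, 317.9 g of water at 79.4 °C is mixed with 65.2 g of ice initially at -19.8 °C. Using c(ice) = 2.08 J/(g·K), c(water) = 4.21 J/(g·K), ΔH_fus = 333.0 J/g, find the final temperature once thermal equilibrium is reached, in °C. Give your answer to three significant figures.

T_f = 50.8 °C

Heat to bring ice to 0 °C and melt it: q₁ = 65.2×2.08×19.8 + 65.2×333.0 = 24397 J
Heat the water can supply cooling to 0 °C: 317.9×4.21×79.4 = 106266 J > q₁, so all ice melts.
Energy balance: 317.9×4.21×(79.4 − T) = 24397 + 65.2×4.21×(T − 0)
1338.359(79.4 − T) = 24397 + 274.492 T
106266 − 24397 = 1612.851 T
T = 81869 / 1612.851 = 50.76 °C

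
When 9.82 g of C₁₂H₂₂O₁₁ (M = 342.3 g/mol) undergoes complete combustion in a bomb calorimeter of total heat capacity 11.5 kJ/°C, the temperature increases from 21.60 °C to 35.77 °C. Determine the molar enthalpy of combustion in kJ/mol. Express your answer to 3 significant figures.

ΔH = -5680 kJ/mol

ΔT = 35.77 − 21.60 = 14.17 °C
q_cal = C_cal × ΔT = 11.5 × 14.17 = 162.955 kJ
n = 9.82 / 342.3 = 0.02869 mol
q_rxn = −q_cal = -162.955 kJ
ΔH = -162.955 / 0.02869 = -5680 kJ/mol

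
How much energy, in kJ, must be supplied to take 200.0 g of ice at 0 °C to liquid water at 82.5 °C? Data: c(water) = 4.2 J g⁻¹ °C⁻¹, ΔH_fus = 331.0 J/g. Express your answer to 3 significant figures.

q = 136 kJ

q1 (melt at 0 °C): 200.0 × 331.0 = 66200 J
q2 (heat water 0.0→82.5 °C): 200.0 × 4.2 × 82.5 = 69300 J
Total: 66200 + 69300 = 135500 J = 136 kJ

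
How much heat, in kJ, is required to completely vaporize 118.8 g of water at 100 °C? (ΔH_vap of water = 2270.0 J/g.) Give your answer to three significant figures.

q = m × ΔH_vap = 118.8 × 2270.0 = 269700 J = 270 kJ

q = 270 kJ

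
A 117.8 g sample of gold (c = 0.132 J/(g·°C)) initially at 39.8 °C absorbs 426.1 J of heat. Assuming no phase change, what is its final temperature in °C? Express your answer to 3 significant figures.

T_f = 67.2 °C

ΔT = q / (m c) = 426.1 / (117.8 × 0.132) = 27.40 °C
T_f = 39.8 + 27.40 = 67.20 °C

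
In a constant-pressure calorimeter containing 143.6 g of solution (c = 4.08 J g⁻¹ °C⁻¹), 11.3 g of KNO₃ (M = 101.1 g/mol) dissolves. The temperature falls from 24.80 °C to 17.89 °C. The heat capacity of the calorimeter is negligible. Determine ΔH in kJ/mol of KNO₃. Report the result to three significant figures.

ΔH = 36.2 kJ/mol

|ΔT| = |17.89 − 24.80| = 6.91 °C
|q_surr| = (143.6 × 4.08) × 6.91 = 585.888 × 6.91 = 4048 J
n(KNO₃) = 11.3 / 101.1 = 0.1118 mol
Temperature fell, so q_rxn = +|q_surr| = 4.048 kJ
ΔH = q_rxn / n = 36.21 kJ/mol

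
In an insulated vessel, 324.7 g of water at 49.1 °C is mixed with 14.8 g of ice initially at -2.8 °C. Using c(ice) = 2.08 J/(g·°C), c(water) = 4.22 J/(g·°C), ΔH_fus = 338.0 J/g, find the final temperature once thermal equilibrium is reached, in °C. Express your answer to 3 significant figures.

Heat to bring ice to 0 °C and melt it: q₁ = 14.8×2.08×2.8 + 14.8×338.0 = 5088.6 J
Heat the water can supply cooling to 0 °C: 324.7×4.22×49.1 = 67278.5 J > q₁, so all ice melts.
Energy balance: 324.7×4.22×(49.1 − T) = 5088.6 + 14.8×4.22×(T − 0)
1370.234(49.1 − T) = 5088.6 + 62.456 T
67278.5 − 5088.6 = 1432.690 T
T = 62189.9 / 1432.690 = 43.41 °C

T_f = 43.4 °C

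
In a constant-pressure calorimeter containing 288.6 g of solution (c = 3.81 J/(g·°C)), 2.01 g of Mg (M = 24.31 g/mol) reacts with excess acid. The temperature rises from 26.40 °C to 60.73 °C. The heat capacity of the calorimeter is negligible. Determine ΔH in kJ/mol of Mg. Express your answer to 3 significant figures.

ΔH = -457 kJ/mol

|ΔT| = |60.73 − 26.40| = 34.33 °C
|q_surr| = (288.6 × 3.81) × 34.33 = 1099.566 × 34.33 = 37750 J
n(Mg) = 2.01 / 24.31 = 0.08268 mol
Temperature rose, so q_rxn = −|q_surr| = -37.75 kJ
ΔH = q_rxn / n = -456.6 kJ/mol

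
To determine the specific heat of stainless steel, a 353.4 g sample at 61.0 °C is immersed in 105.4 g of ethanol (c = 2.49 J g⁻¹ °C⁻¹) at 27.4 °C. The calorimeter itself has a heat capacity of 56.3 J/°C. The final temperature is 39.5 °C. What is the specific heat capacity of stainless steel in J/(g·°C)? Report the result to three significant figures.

c = 0.508 J/(g·°C)

q_gained = (105.4 × 2.49 + 56.3) × (39.5 − 27.4) = 3857 J
q_lost = 353.4 × c × (61.0 − 39.5) = 7598.1 c
Set equal: c = 3857 / 7598.1 = 0.508 J/(g·°C)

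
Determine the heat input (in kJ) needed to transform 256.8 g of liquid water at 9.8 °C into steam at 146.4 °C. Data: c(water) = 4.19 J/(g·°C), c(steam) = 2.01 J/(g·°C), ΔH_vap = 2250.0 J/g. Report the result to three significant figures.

q = 699 kJ

q1 (heat water 9.8→100.0 °C): 256.8 × 4.19 × 90.2 = 97054 J
q2 (vaporize at 100 °C): 256.8 × 2250.0 = 577800 J
q3 (heat steam 100.0→146.4 °C): 256.8 × 2.01 × 46.4 = 23950 J
Total: 97054 + 577800 + 23950 = 698804 J = 699 kJ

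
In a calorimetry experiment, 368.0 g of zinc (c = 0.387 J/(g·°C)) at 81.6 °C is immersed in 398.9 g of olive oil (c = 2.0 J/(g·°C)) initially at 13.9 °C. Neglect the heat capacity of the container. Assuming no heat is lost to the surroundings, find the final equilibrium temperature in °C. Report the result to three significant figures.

Heat lost by zinc = heat gained by olive oil.
(368.0)(0.387)(81.6 − T) = (398.9)(2.0)(T − 13.9)
142.416 (81.6 − T) = 797.8 (T − 13.9)
11621 − 142.416 T = 797.8 T − 11089
22710 = 940.216 T
T = 24.15 °C

T_f = 24.2 °C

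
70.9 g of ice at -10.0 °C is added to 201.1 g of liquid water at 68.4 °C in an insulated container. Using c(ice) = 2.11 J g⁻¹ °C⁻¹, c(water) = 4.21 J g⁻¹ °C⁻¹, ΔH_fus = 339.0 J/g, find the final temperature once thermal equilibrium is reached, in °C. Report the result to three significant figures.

T_f = 28.3 °C

Heat to bring ice to 0 °C and melt it: q₁ = 70.9×2.11×10.0 + 70.9×339.0 = 25531 J
Heat the water can supply cooling to 0 °C: 201.1×4.21×68.4 = 57909.6 J > q₁, so all ice melts.
Energy balance: 201.1×4.21×(68.4 − T) = 25531 + 70.9×4.21×(T − 0)
846.631(68.4 − T) = 25531 + 298.489 T
57909.6 − 25531 = 1145.120 T
T = 32378.6 / 1145.120 = 28.28 °C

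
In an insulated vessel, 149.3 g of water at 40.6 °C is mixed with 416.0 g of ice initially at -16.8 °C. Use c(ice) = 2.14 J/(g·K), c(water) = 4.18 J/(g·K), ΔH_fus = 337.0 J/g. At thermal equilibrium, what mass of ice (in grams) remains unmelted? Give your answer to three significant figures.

Heat to warm all ice to 0 °C: 416.0×2.14×16.8 = 14956 J
Heat released by water cooling to 0 °C: 149.3×4.18×40.6 = 25337 J
25337 J < 14956 + 416.0×337.0 = 155148 J, so not all ice melts; final T = 0 °C.
Heat left for melting: 25337 − 14956 = 10381 J
Mass melted = 10381 / 337.0 = 30.80 g
Ice remaining = 416.0 − 30.80 = 385.20 g

m_ice remaining = 385 g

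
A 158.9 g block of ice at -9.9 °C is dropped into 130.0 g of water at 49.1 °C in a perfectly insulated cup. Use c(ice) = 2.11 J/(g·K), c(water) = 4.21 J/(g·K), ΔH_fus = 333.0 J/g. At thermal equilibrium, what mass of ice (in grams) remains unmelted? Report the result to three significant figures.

m_ice remaining = 88.2 g

Heat to warm all ice to 0 °C: 158.9×2.11×9.9 = 3319.3 J
Heat released by water cooling to 0 °C: 130.0×4.21×49.1 = 26872 J
26872 J < 3319.3 + 158.9×333.0 = 56233.0 J, so not all ice melts; final T = 0 °C.
Heat left for melting: 26872 − 3319.3 = 23552.7 J
Mass melted = 23552.7 / 333.0 = 70.73 g
Ice remaining = 158.9 − 70.73 = 88.17 g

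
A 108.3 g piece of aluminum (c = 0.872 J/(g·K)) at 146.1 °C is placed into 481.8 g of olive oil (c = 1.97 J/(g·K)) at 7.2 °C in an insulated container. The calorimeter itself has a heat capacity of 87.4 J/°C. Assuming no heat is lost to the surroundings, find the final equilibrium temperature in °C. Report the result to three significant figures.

T_f = 18.8 °C

Heat lost by aluminum = heat gained by olive oil + calorimeter.
(108.3)(0.872)(146.1 − T) = [(481.8)(1.97) + 87.4](T − 7.2)
94.4376 (146.1 − T) = 1036.546 (T − 7.2)
13797 − 94.4376 T = 1036.546 T − 7463.1
21260.1 = 1130.9836 T
T = 18.80 °C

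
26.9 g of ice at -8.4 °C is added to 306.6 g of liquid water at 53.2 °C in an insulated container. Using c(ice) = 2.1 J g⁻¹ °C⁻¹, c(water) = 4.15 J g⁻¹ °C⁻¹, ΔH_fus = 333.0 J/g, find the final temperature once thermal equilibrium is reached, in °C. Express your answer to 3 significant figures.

T_f = 42.1 °C

Heat to bring ice to 0 °C and melt it: q₁ = 26.9×2.1×8.4 + 26.9×333.0 = 9432.2 J
Heat the water can supply cooling to 0 °C: 306.6×4.15×53.2 = 67691.1 J > q₁, so all ice melts.
Energy balance: 306.6×4.15×(53.2 − T) = 9432.2 + 26.9×4.15×(T − 0)
1272.39(53.2 − T) = 9432.2 + 111.635 T
67691.1 − 9432.2 = 1384.025 T
T = 58258.9 / 1384.025 = 42.09 °C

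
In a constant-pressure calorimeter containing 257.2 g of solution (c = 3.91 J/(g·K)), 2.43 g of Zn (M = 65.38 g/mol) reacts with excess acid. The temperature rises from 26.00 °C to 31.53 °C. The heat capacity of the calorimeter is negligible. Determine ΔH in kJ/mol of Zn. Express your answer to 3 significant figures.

|ΔT| = |31.53 − 26.00| = 5.53 °C
|q_surr| = (257.2 × 3.91) × 5.53 = 1005.652 × 5.53 = 5561 J
n(Zn) = 2.43 / 65.38 = 0.03717 mol
Temperature rose, so q_rxn = −|q_surr| = -5.561 kJ
ΔH = q_rxn / n = -149.6 kJ/mol

ΔH = -150 kJ/mol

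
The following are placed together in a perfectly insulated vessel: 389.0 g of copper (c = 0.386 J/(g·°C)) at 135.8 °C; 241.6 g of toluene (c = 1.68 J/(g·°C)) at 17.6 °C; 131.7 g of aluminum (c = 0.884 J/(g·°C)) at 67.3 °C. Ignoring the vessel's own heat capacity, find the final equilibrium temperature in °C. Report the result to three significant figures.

Σ mᵢcᵢ(T − Tᵢ) = 0  ⇒  T = Σ mᵢcᵢTᵢ / Σ mᵢcᵢ
Σ mᵢcᵢ = 389.0×0.386 + 241.6×1.68 + 131.7×0.884 = 672.4648
Σ mᵢcᵢTᵢ = 150.154×135.8 + 405.888×17.6 + 116.4228×67.3 = 35370
T = 35370 / 672.4648 = 52.60 °C

T_f = 52.6 °C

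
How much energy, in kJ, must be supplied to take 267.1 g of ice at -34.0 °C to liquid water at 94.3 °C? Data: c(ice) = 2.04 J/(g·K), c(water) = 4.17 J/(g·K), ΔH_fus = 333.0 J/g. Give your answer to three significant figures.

q1 (heat ice -34.0→0.0 °C): 267.1 × 2.04 × 34.0 = 18526 J
q2 (melt at 0 °C): 267.1 × 333.0 = 88944 J
q3 (heat water 0.0→94.3 °C): 267.1 × 4.17 × 94.3 = 105032 J
Total: 18526 + 88944 + 105032 = 212502 J = 213 kJ

q = 213 kJ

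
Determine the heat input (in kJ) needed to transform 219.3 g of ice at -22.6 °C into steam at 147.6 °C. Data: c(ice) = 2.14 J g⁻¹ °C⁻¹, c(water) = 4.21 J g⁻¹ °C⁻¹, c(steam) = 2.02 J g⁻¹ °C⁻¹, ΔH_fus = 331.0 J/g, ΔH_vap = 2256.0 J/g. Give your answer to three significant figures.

q = 691 kJ

q1 (heat ice -22.6→0.0 °C): 219.3 × 2.14 × 22.6 = 10606 J
q2 (melt at 0 °C): 219.3 × 331.0 = 72588 J
q3 (heat water 0.0→100.0 °C): 219.3 × 4.21 × 100.0 = 92325 J
q4 (vaporize at 100 °C): 219.3 × 2256.0 = 494741 J
q5 (heat steam 100.0→147.6 °C): 219.3 × 2.02 × 47.6 = 21086 J
Total: 10606 + 72588 + 92325 + 494741 + 21086 = 691346 J = 691 kJ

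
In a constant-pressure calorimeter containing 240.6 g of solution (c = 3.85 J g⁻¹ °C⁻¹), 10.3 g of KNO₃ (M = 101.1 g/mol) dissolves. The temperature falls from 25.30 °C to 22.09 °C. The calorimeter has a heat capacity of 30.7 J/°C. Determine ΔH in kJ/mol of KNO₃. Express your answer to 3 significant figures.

ΔH = 30.2 kJ/mol

|ΔT| = |22.09 − 25.30| = 3.21 °C
|q_surr| = (240.6 × 3.85 + 30.7) × 3.21 = 957.01 × 3.21 = 3072.0 J
n(KNO₃) = 10.3 / 101.1 = 0.10188 mol
Temperature fell, so q_rxn = +|q_surr| = 3.0720 kJ
ΔH = q_rxn / n = 30.15 kJ/mol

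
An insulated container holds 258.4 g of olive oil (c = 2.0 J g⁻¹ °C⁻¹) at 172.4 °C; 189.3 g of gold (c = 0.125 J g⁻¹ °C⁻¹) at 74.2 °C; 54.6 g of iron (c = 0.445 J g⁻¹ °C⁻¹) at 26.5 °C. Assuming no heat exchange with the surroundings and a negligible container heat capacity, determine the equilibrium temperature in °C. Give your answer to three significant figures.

T_f = 162 °C

Σ mᵢcᵢ(T − Tᵢ) = 0  ⇒  T = Σ mᵢcᵢTᵢ / Σ mᵢcᵢ
Σ mᵢcᵢ = 258.4×2.0 + 189.3×0.125 + 54.6×0.445 = 564.7595
Σ mᵢcᵢTᵢ = 516.8×172.4 + 23.6625×74.2 + 24.297×26.5 = 91496
T = 91496 / 564.7595 = 162.0 °C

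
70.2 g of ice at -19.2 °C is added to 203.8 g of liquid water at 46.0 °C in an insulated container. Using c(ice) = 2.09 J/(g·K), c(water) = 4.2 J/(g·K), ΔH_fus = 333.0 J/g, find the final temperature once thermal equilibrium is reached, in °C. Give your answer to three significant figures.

T_f = 11.5 °C

Heat to bring ice to 0 °C and melt it: q₁ = 70.2×2.09×19.2 + 70.2×333.0 = 26194 J
Heat the water can supply cooling to 0 °C: 203.8×4.2×46.0 = 39374.2 J > q₁, so all ice melts.
Energy balance: 203.8×4.2×(46.0 − T) = 26194 + 70.2×4.2×(T − 0)
855.96(46.0 − T) = 26194 + 294.84 T
39374.2 − 26194 = 1150.80 T
T = 13180.2 / 1150.80 = 11.45 °C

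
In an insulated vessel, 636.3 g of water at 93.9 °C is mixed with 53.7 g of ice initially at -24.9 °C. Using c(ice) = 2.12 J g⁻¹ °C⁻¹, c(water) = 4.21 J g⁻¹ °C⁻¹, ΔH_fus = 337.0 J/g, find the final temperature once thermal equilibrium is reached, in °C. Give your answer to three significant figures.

Heat to bring ice to 0 °C and melt it: q₁ = 53.7×2.12×24.9 + 53.7×337.0 = 20932 J
Heat the water can supply cooling to 0 °C: 636.3×4.21×93.9 = 251541 J > q₁, so all ice melts.
Energy balance: 636.3×4.21×(93.9 − T) = 20932 + 53.7×4.21×(T − 0)
2678.823(93.9 − T) = 20932 + 226.077 T
251541 − 20932 = 2904.900 T
T = 230609 / 2904.900 = 79.39 °C

T_f = 79.4 °C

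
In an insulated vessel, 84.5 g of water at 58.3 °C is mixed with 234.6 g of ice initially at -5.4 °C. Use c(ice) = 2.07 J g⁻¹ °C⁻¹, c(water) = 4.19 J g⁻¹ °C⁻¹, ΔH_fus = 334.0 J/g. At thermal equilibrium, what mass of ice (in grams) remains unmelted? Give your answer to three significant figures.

Heat to warm all ice to 0 °C: 234.6×2.07×5.4 = 2622.4 J
Heat released by water cooling to 0 °C: 84.5×4.19×58.3 = 20641 J
20641 J < 2622.4 + 234.6×334.0 = 80978.8 J, so not all ice melts; final T = 0 °C.
Heat left for melting: 20641 − 2622.4 = 18018.6 J
Mass melted = 18018.6 / 334.0 = 53.95 g
Ice remaining = 234.6 − 53.95 = 180.65 g

m_ice remaining = 181 g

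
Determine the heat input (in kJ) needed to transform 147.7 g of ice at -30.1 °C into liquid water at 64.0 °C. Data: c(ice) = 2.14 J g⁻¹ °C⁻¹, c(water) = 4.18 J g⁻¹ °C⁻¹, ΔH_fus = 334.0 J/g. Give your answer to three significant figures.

q1 (heat ice -30.1→0.0 °C): 147.7 × 2.14 × 30.1 = 9514 J
q2 (melt at 0 °C): 147.7 × 334.0 = 49332 J
q3 (heat water 0.0→64.0 °C): 147.7 × 4.18 × 64.0 = 39513 J
Total: 9514 + 49332 + 39513 = 98359 J = 98.4 kJ

q = 98.4 kJ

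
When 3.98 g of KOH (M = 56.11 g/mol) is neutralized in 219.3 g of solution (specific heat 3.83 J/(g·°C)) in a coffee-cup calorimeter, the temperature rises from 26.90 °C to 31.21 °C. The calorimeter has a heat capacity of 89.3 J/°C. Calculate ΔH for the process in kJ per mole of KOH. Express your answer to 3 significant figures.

ΔH = -56.5 kJ/mol

|ΔT| = |31.21 − 26.90| = 4.31 °C
|q_surr| = (219.3 × 3.83 + 89.3) × 4.31 = 929.219 × 4.31 = 4005 J
n(KOH) = 3.98 / 56.11 = 0.07093 mol
Temperature rose, so q_rxn = −|q_surr| = -4.005 kJ
ΔH = q_rxn / n = -56.46 kJ/mol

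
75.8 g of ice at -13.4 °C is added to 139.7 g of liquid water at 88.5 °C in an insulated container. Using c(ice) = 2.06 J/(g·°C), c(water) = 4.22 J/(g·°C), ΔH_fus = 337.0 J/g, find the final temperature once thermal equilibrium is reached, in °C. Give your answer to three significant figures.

Heat to bring ice to 0 °C and melt it: q₁ = 75.8×2.06×13.4 + 75.8×337.0 = 27637 J
Heat the water can supply cooling to 0 °C: 139.7×4.22×88.5 = 52173.8 J > q₁, so all ice melts.
Energy balance: 139.7×4.22×(88.5 − T) = 27637 + 75.8×4.22×(T − 0)
589.534(88.5 − T) = 27637 + 319.876 T
52173.8 − 27637 = 909.410 T
T = 24536.8 / 909.410 = 26.98 °C

T_f = 27.0 °C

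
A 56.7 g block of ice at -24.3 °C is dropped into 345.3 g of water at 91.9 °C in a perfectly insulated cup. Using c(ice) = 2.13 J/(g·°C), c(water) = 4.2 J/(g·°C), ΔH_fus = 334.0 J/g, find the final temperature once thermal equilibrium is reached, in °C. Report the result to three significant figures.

T_f = 66.0 °C

Heat to bring ice to 0 °C and melt it: q₁ = 56.7×2.13×24.3 + 56.7×334.0 = 21873 J
Heat the water can supply cooling to 0 °C: 345.3×4.2×91.9 = 133279 J > q₁, so all ice melts.
Energy balance: 345.3×4.2×(91.9 − T) = 21873 + 56.7×4.2×(T − 0)
1450.26(91.9 − T) = 21873 + 238.14 T
133279 − 21873 = 1688.40 T
T = 111406 / 1688.40 = 65.98 °C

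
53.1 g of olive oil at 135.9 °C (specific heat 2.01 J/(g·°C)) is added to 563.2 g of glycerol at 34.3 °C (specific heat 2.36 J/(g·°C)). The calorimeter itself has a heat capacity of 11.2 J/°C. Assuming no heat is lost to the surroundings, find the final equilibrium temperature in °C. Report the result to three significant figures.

T_f = 41.8 °C

Heat lost by olive oil = heat gained by glycerol + calorimeter.
(53.1)(2.01)(135.9 − T) = [(563.2)(2.36) + 11.2](T − 34.3)
106.731 (135.9 − T) = 1340.352 (T − 34.3)
14505 − 106.731 T = 1340.352 T − 45974
60479 = 1447.083 T
T = 41.79 °C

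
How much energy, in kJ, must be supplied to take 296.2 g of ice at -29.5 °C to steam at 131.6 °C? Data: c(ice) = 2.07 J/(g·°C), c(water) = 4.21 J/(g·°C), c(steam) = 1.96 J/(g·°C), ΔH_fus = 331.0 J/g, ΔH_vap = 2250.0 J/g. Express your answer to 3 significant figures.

q = 926 kJ

q1 (heat ice -29.5→0.0 °C): 296.2 × 2.07 × 29.5 = 18087 J
q2 (melt at 0 °C): 296.2 × 331.0 = 98042 J
q3 (heat water 0.0→100.0 °C): 296.2 × 4.21 × 100.0 = 124700 J
q4 (vaporize at 100 °C): 296.2 × 2250.0 = 666450 J
q5 (heat steam 100.0→131.6 °C): 296.2 × 1.96 × 31.6 = 18345 J
Total: 18087 + 98042 + 124700 + 666450 + 18345 = 925624 J = 926 kJ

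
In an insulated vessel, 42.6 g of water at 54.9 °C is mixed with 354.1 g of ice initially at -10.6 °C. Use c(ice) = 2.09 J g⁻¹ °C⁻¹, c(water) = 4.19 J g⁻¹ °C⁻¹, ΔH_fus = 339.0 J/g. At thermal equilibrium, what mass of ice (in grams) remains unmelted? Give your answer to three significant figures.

m_ice remaining = 348 g

Heat to warm all ice to 0 °C: 354.1×2.09×10.6 = 7844.7 J
Heat released by water cooling to 0 °C: 42.6×4.19×54.9 = 9799.3 J
9799.3 J < 7844.7 + 354.1×339.0 = 127884.6 J, so not all ice melts; final T = 0 °C.
Heat left for melting: 9799.3 − 7844.7 = 1954.6 J
Mass melted = 1954.6 / 339.0 = 5.766 g
Ice remaining = 354.1 − 5.766 = 348.334 g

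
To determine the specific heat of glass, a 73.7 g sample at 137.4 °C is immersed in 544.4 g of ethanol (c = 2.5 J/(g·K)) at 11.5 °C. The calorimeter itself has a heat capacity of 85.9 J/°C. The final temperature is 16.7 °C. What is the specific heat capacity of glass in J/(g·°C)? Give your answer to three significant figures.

q_gained = (544.4 × 2.5 + 85.9) × (16.7 − 11.5) = 7524 J
q_lost = 73.7 × c × (137.4 − 16.7) = 8895.59 c
Set equal: c = 7524 / 8895.59 = 0.846 J/(g·°C)

c = 0.846 J/(g·°C)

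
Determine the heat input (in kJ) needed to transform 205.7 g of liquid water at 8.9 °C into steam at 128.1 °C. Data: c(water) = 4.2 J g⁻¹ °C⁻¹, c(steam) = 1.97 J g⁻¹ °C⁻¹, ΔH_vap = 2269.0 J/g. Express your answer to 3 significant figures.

q1 (heat water 8.9→100.0 °C): 205.7 × 4.2 × 91.1 = 78705 J
q2 (vaporize at 100 °C): 205.7 × 2269.0 = 466733 J
q3 (heat steam 100.0→128.1 °C): 205.7 × 1.97 × 28.1 = 11387 J
Total: 78705 + 466733 + 11387 = 556825 J = 557 kJ

q = 557 kJ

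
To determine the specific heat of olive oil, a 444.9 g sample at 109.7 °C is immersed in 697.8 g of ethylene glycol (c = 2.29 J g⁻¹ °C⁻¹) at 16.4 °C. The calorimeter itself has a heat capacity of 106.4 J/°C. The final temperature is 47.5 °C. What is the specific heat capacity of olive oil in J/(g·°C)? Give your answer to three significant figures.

c = 1.92 J/(g·°C)

q_gained = (697.8 × 2.29 + 106.4) × (47.5 − 16.4) = 53010 J
q_lost = 444.9 × c × (109.7 − 47.5) = 27672.78 c
Set equal: c = 53010 / 27672.78 = 1.92 J/(g·°C)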